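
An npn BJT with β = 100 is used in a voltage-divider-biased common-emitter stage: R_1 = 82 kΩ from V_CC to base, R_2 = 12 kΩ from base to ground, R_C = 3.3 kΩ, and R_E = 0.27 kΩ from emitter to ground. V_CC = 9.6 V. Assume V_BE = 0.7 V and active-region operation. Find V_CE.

Thevenize the base divider: V_Th = V_CC·R_2/(R_1+R_2) = 9.6×12/94 = 1.23 V, R_Th = R_1‖R_2 = 10.5 kΩ.
Base-emitter loop: V_Th = I_B·R_Th + V_BE + (β+1)I_B·R_E, so I_B = (1.23 − 0.7) / (10.5 + 101×0.27) = 0.0139 mA.
I_C = β·I_B = 100×0.0139 = 1.39 mA, and I_E = (β+1)I_B = 1.41 mA.
V_CE = V_CC − I_C·R_C − I_E·R_E = 9.6 − 1.39×3.3 − 1.41×0.27 = 4.62 V.
V_CE = 4.62 V > 0.2 V confirms active-region operation.

V_CE ≈ 4.6 V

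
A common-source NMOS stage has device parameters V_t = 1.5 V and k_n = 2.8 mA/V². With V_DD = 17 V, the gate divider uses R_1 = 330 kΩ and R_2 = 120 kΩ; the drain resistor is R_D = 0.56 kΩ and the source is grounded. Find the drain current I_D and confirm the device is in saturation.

V_G = V_DD·R_2/(R_1+R_2) = 17×120/450 = 4.53 V. With the source grounded, V_GS = V_G = 4.53 V.
Assume saturation: I_D = (k_n/2)(V_GS − V_t)² = (2.8/2)×(4.53 − 1.5)² = 1.4×3.03² = 12.9 mA.
V_DS = V_DD − I_D·R_D = 17 − 12.9×0.56 = 9.79 V.
Saturation requires V_DS ≥ V_GS − V_t = 3.03 V; 9.79 ≥ 3.03 ✓.

I_D ≈ 13 mA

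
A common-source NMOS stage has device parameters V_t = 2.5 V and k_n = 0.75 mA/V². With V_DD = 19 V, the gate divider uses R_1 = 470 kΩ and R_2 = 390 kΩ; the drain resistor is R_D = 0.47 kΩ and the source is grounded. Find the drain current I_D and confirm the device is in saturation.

V_G = V_DD·R_2/(R_1+R_2) = 19×390/860 = 8.62 V. With the source grounded, V_GS = V_G = 8.62 V.
Assume saturation: I_D = (k_n/2)(V_GS − V_t)² = (0.75/2)×(8.62 − 2.5)² = 0.375×6.12² = 14 mA.
V_DS = V_DD − I_D·R_D = 19 − 14×0.47 = 12.4 V.
Saturation requires V_DS ≥ V_GS − V_t = 6.12 V; 12.4 ≥ 6.12 ✓.

I_D ≈ 14 mA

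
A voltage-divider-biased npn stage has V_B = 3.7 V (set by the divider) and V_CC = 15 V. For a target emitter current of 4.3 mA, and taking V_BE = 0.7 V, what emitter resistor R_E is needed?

V_E = V_B − V_BE = 3.7 − 0.7 = 3 V.
R_E = V_E / I_E = 3 / 4.3 = 0.698 kΩ.

R_E ≈ 0.7 kΩ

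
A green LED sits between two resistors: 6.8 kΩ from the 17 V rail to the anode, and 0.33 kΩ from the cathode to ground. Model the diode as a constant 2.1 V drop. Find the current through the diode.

The two resistors are in series with the diode, so KVL gives 17 = I·6.8 + 2.1 + I·0.33.
I = (17 − 2.1) / (6.8 + 0.33) kΩ = 14.9 / 7.13 = 2.09 mA.

I ≈ 2.1 mA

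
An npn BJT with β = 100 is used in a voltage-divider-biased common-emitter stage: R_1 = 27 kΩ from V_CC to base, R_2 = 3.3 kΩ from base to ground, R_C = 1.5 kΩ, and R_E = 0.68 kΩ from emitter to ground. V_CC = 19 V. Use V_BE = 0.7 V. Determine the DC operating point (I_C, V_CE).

Thevenize the base divider: V_Th = V_CC·R_2/(R_1+R_2) = 19×3.3/30.3 = 2.07 V, R_Th = R_1‖R_2 = 2.94 kΩ.
Base-emitter loop: V_Th = I_B·R_Th + V_BE + (β+1)I_B·R_E, so I_B = (2.07 − 0.7) / (2.94 + 101×0.68) = 0.0191 mA.
I_C = β·I_B = 100×0.0191 = 1.91 mA, and I_E = (β+1)I_B = 1.93 mA.
V_CE = V_CC − I_C·R_C − I_E·R_E = 19 − 1.91×1.5 − 1.93×0.68 = 14.8 V.
V_CE = 14.8 V > 0.2 V confirms active-region operation.

I_C ≈ 1.9 mA, V_CE ≈ 15 V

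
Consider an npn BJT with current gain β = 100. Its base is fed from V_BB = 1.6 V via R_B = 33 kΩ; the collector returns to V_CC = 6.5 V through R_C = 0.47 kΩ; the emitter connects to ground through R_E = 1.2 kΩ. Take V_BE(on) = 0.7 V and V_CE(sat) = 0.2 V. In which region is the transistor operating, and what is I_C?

Assume active. Base-emitter loop: I_B = (V_BB − V_BE)/(R_B + (β+1)R_E) = (1.6 − 0.7)/(33 + 101×1.2) = 0.00584 mA.
I_C = β·I_B = 100×0.00584 = 0.584 mA.
V_CE = V_CC − I_C·R_C − I_E·R_E = 6.5 − 0.584×0.47 − 0.589×1.2 = 5.52 V > V_CE(sat), so the active-region assumption holds.

active; I_C ≈ 0.58 mA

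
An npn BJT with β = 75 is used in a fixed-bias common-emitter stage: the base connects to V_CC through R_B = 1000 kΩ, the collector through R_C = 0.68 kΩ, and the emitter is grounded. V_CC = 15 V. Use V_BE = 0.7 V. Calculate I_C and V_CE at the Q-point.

Base loop: V_CC = I_B·R_B + V_BE, so I_B = (15 − 0.7)/1000 kΩ = 0.0143 mA.
In the active region I_C = β·I_B = 75 × 0.0143 = 1.07 mA.
Collector loop: V_CE = V_CC − I_C·R_C = 15 − 1.07×0.68 = 14.3 V.
Since V_CE = 14.3 V > V_CE(sat) ≈ 0.2 V, the transistor is in the active region as assumed.

I_C ≈ 1.1 mA, V_CE ≈ 14 V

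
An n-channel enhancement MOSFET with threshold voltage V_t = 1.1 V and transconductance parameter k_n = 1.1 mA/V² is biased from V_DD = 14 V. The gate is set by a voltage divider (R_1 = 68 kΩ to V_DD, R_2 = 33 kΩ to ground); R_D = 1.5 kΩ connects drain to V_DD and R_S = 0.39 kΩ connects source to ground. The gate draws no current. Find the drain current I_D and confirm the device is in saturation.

I_D ≈ 3 mA

V_G = V_DD·R_2/(R_1+R_2) = 14×33/101 = 4.57 V.
Assume saturation: I_D = (k_n/2)(V_GS − V_t)² with V_GS = V_G − I_D·R_S = 4.57 − 0.39·I_D.
Substituting gives 0.0837·I_D² − 2.49·I_D + 6.64 = 0, with roots I_D = 2.96 or 26.8 mA.
The root I_D = 26.8 mA gives V_GS = -5.88 V ≤ V_t, so take I_D = 2.96 mA.
Then V_GS = 3.42 V and V_DS = V_DD − I_D(R_D+R_S) = 14 − 2.96×1.89 = 8.41 V.
Saturation requires V_DS ≥ V_GS − V_t = 2.32 V; 8.41 ≥ 2.32 ✓.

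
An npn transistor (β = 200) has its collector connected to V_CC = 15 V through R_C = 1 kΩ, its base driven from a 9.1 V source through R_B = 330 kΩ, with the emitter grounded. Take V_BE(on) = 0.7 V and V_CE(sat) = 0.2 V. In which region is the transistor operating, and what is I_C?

active; I_C ≈ 5.1 mA

Assume active. Base-emitter loop: I_B = (V_BB − V_BE)/R_B = (9.1 − 0.7)/330 = 0.0255 mA.
I_C = β·I_B = 200×0.0255 = 5.09 mA.
V_CE = V_CC − I_C·R_C = 15 − 5.09×1 = 9.91 V > V_CE(sat), so the active-region assumption holds.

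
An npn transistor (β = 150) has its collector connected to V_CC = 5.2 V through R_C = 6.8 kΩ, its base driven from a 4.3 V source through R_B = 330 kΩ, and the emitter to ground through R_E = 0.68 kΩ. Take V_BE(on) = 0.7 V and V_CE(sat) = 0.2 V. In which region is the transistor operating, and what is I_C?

Assume active: I_B = (4.3 − 0.7)/(330 + 151×0.68) = 0.00832 mA, I_C = β·I_B = 1.25 mA.
Then V_CE = 5.2 − 1.25×6.8 − 1.26×0.68 = -4.14 V < 0.2 V — the active assumption fails.
Re-solve with V_CE = 0.2 V. KCL at the emitter: V_E/R_E = (V_BB−0.7−V_E)/R_B + (V_CC−0.2−V_E)/R_C, giving V_E = 0.46 V.
I_C = (V_CC − 0.2 − V_E)/R_C = (5 − 0.46)/6.8 = 0.668 mA.
Check: I_B = (3.6 − 0.46)/330 = 0.00951 mA, and β·I_B = 1.43 mA > I_C, confirming saturation.

saturation; I_C ≈ 0.67 mA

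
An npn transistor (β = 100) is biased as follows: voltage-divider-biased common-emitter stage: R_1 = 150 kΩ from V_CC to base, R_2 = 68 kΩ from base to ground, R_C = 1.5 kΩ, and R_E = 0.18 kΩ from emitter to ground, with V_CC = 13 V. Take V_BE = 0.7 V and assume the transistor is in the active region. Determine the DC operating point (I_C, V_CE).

I_C ≈ 5.2 mA, V_CE ≈ 4.3 V

Thevenize the base divider: V_Th = V_CC·R_2/(R_1+R_2) = 13×68/218 = 4.06 V, R_Th = R_1‖R_2 = 46.8 kΩ.
Base-emitter loop: V_Th = I_B·R_Th + V_BE + (β+1)I_B·R_E, so I_B = (4.06 − 0.7) / (46.8 + 101×0.18) = 0.0516 mA.
I_C = β·I_B = 100×0.0516 = 5.16 mA, and I_E = (β+1)I_B = 5.22 mA.
V_CE = V_CC − I_C·R_C − I_E·R_E = 13 − 5.16×1.5 − 5.22×0.18 = 4.32 V.
V_CE = 4.32 V > 0.2 V confirms active-region operation.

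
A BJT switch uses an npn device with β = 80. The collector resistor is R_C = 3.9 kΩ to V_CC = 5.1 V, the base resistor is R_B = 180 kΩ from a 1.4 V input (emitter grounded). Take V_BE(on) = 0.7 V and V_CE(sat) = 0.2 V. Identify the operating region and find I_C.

Assume active. Base-emitter loop: I_B = (V_BB − V_BE)/R_B = (1.4 − 0.7)/180 = 0.00389 mA.
I_C = β·I_B = 80×0.00389 = 0.311 mA.
V_CE = V_CC − I_C·R_C = 5.1 − 0.311×3.9 = 3.89 V > V_CE(sat), so the active-region assumption holds.

active; I_C ≈ 0.31 mA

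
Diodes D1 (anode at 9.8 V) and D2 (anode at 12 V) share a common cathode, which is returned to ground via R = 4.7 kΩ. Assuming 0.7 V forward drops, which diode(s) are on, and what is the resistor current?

Assume both conduct. Then node N would need to be at both 9.8−0.7 = 9.1 V and 12−0.7 = 11.3 V, which is impossible.
Assume only D2 conducts: V_N = 12 − 0.7 = 11.3 V, so I_R = 11.3/4.7 = 2.4 mA.
Check D1: its anode-to-cathode voltage is 9.8 − 11.3 = -1.5 V < 0.7 V, so it is off. The assumption is consistent.

Only D2 conducts; I_R ≈ 2.4 mA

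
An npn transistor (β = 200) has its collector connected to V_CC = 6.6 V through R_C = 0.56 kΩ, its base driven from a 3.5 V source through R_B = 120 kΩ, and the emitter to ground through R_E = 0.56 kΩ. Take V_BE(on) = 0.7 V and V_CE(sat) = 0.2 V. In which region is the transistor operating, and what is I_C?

active; I_C ≈ 2.4 mA

Assume active. Base-emitter loop: I_B = (V_BB − V_BE)/(R_B + (β+1)R_E) = (3.5 − 0.7)/(120 + 201×0.56) = 0.012 mA.
I_C = β·I_B = 200×0.012 = 2.41 mA.
V_CE = V_CC − I_C·R_C − I_E·R_E = 6.6 − 2.41×0.56 − 2.42×0.56 = 3.9 V > V_CE(sat), so the active-region assumption holds.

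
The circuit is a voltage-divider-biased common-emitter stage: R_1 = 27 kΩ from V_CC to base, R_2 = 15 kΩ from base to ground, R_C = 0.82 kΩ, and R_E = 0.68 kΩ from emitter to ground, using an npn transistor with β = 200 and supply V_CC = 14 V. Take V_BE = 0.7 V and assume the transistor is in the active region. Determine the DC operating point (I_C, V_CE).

I_C ≈ 5.9 mA, V_CE ≈ 5.2 V

Thevenize the base divider: V_Th = V_CC·R_2/(R_1+R_2) = 14×15/42 = 5 V, R_Th = R_1‖R_2 = 9.64 kΩ.
Base-emitter loop: V_Th = I_B·R_Th + V_BE + (β+1)I_B·R_E, so I_B = (5 − 0.7) / (9.64 + 201×0.68) = 0.0294 mA.
I_C = β·I_B = 200×0.0294 = 5.88 mA, and I_E = (β+1)I_B = 5.91 mA.
V_CE = V_CC − I_C·R_C − I_E·R_E = 14 − 5.88×0.82 − 5.91×0.68 = 5.16 V.
V_CE = 5.16 V > 0.2 V confirms active-region operation.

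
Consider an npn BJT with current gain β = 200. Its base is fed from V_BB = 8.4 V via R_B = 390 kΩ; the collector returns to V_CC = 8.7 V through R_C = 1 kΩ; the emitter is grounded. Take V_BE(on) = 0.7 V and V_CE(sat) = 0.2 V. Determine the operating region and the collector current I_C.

active; I_C ≈ 3.9 mA

Assume active. Base-emitter loop: I_B = (V_BB − V_BE)/R_B = (8.4 − 0.7)/390 = 0.0197 mA.
I_C = β·I_B = 200×0.0197 = 3.95 mA.
V_CE = V_CC − I_C·R_C = 8.7 − 3.95×1 = 4.75 V > V_CE(sat), so the active-region assumption holds.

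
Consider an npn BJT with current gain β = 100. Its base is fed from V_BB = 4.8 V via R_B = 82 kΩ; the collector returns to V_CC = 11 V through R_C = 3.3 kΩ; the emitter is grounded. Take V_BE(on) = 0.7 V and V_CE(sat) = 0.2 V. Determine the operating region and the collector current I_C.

Assume active: I_B = (4.8 − 0.7)/82 = 0.05 mA, giving I_C = β·I_B = 5 mA.
But then V_CE = 11 − 5×3.3 = -5.5 V < V_CE(sat) = 0.2 V — impossible in the active region.
So the transistor is saturated. With V_CE = 0.2 V, I_C = (V_CC − 0.2)/R_C = 10.8/3.3 = 3.27 mA.
Check: β·I_B = 5 mA > I_C = 3.27 mA, confirming saturation.

saturation; I_C ≈ 3.3 mA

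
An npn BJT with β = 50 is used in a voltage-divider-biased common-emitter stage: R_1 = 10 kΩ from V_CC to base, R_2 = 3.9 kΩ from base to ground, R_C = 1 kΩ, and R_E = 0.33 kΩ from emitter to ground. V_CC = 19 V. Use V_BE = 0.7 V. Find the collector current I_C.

Thevenize the base divider: V_Th = V_CC·R_2/(R_1+R_2) = 19×3.9/13.9 = 5.33 V, R_Th = R_1‖R_2 = 2.81 kΩ.
Base-emitter loop: V_Th = I_B·R_Th + V_BE + (β+1)I_B·R_E, so I_B = (5.33 − 0.7) / (2.81 + 51×0.33) = 0.236 mA.
I_C = β·I_B = 50×0.236 = 11.8 mA, and I_E = (β+1)I_B = 12 mA.
V_CE = V_CC − I_C·R_C − I_E·R_E = 19 − 11.8×1 − 12×0.33 = 3.24 V.
V_CE = 3.24 V > 0.2 V confirms active-region operation.

I_C ≈ 12 mA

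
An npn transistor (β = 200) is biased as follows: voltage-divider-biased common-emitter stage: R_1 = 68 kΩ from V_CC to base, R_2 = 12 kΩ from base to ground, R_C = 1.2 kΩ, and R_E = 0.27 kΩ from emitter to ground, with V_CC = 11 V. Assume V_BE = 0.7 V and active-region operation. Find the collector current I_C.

I_C ≈ 2.9 mA

Thevenize the base divider: V_Th = V_CC·R_2/(R_1+R_2) = 11×12/80 = 1.65 V, R_Th = R_1‖R_2 = 10.2 kΩ.
Base-emitter loop: V_Th = I_B·R_Th + V_BE + (β+1)I_B·R_E, so I_B = (1.65 − 0.7) / (10.2 + 201×0.27) = 0.0147 mA.
I_C = β·I_B = 200×0.0147 = 2.95 mA, and I_E = (β+1)I_B = 2.96 mA.
V_CE = V_CC − I_C·R_C − I_E·R_E = 11 − 2.95×1.2 − 2.96×0.27 = 6.66 V.
V_CE = 6.66 V > 0.2 V confirms active-region operation.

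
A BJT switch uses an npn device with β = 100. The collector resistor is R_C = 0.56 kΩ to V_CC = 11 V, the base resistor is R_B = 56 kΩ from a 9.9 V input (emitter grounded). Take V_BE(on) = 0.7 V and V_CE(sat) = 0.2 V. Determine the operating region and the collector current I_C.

active; I_C ≈ 16 mA

Assume active. Base-emitter loop: I_B = (V_BB − V_BE)/R_B = (9.9 − 0.7)/56 = 0.164 mA.
I_C = β·I_B = 100×0.164 = 16.4 mA.
V_CE = V_CC − I_C·R_C = 11 − 16.4×0.56 = 1.8 V > V_CE(sat), so the active-region assumption holds.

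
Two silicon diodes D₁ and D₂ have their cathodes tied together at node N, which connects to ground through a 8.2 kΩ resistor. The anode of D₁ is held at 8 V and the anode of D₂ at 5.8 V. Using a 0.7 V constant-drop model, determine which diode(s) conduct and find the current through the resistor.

Only D₁ conducts; I_R ≈ 0.89 mA

Assume both conduct. Then node N would need to be at both 8−0.7 = 7.3 V and 5.8−0.7 = 5.1 V, which is impossible.
Assume only D₁ conducts: V_N = 8 − 0.7 = 7.3 V, so I_R = 7.3/8.2 = 0.89 mA.
Check D₂: its anode-to-cathode voltage is 5.8 − 7.3 = -1.5 V < 0.7 V, so it is off. The assumption is consistent.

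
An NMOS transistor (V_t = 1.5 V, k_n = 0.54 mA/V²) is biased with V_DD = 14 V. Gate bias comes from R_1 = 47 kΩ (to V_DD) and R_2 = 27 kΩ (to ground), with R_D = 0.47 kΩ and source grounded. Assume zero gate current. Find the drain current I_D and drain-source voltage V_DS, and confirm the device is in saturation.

V_G = V_DD·R_2/(R_1+R_2) = 14×27/74 = 5.11 V. With the source grounded, V_GS = V_G = 5.11 V.
Assume saturation: I_D = (k_n/2)(V_GS − V_t)² = (0.54/2)×(5.11 − 1.5)² = 0.27×3.61² = 3.51 mA.
V_DS = V_DD − I_D·R_D = 14 − 3.51×0.47 = 12.3 V.
Saturation requires V_DS ≥ V_GS − V_t = 3.61 V; 12.3 ≥ 3.61 ✓.

I_D ≈ 3.5 mA, V_DS ≈ 12 V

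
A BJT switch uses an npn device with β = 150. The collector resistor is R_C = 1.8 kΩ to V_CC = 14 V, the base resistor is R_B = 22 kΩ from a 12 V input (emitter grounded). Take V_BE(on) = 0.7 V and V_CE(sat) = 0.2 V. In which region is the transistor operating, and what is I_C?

saturation; I_C ≈ 7.7 mA

Assume active: I_B = (12 − 0.7)/22 = 0.514 mA, giving I_C = β·I_B = 77 mA.
But then V_CE = 14 − 77×1.8 = -125 V < V_CE(sat) = 0.2 V — impossible in the active region.
So the transistor is saturated. With V_CE = 0.2 V, I_C = (V_CC − 0.2)/R_C = 13.8/1.8 = 7.67 mA.
Check: β·I_B = 77 mA > I_C = 7.67 mA, confirming saturation.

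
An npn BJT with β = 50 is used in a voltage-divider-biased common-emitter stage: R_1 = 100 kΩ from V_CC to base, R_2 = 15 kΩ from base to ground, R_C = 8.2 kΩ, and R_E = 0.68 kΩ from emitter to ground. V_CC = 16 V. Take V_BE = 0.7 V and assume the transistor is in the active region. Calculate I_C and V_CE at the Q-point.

I_C ≈ 1.5 mA, V_CE ≈ 3.1 V

Thevenize the base divider: V_Th = V_CC·R_2/(R_1+R_2) = 16×15/115 = 2.09 V, R_Th = R_1‖R_2 = 13 kΩ.
Base-emitter loop: V_Th = I_B·R_Th + V_BE + (β+1)I_B·R_E, so I_B = (2.09 − 0.7) / (13 + 51×0.68) = 0.0291 mA.
I_C = β·I_B = 50×0.0291 = 1.45 mA, and I_E = (β+1)I_B = 1.48 mA.
V_CE = V_CC − I_C·R_C − I_E·R_E = 16 − 1.45×8.2 − 1.48×0.68 = 3.08 V.
V_CE = 3.08 V > 0.2 V confirms active-region operation.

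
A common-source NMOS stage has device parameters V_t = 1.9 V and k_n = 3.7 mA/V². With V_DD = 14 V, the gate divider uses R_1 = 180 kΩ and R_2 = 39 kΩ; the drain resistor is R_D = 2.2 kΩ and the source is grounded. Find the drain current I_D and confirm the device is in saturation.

V_G = V_DD·R_2/(R_1+R_2) = 14×39/219 = 2.49 V. With the source grounded, V_GS = V_G = 2.49 V.
Assume saturation: I_D = (k_n/2)(V_GS − V_t)² = (3.7/2)×(2.49 − 1.9)² = 1.85×0.593² = 0.651 mA.
V_DS = V_DD − I_D·R_D = 14 − 0.651×2.2 = 12.6 V.
Saturation requires V_DS ≥ V_GS − V_t = 0.593 V; 12.6 ≥ 0.593 ✓.

I_D ≈ 0.65 mA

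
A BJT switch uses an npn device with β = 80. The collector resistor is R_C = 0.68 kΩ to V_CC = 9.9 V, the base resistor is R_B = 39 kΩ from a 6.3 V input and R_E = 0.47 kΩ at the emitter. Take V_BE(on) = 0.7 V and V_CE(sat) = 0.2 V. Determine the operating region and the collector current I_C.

active; I_C ≈ 5.8 mA

Assume active. Base-emitter loop: I_B = (V_BB − V_BE)/(R_B + (β+1)R_E) = (6.3 − 0.7)/(39 + 81×0.47) = 0.0727 mA.
I_C = β·I_B = 80×0.0727 = 5.81 mA.
V_CE = V_CC − I_C·R_C − I_E·R_E = 9.9 − 5.81×0.68 − 5.89×0.47 = 3.18 V > V_CE(sat), so the active-region assumption holds.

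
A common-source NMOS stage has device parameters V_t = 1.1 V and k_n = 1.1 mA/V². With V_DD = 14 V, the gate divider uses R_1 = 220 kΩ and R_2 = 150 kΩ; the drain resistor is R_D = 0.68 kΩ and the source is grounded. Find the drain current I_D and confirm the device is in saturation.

I_D ≈ 12 mA

V_G = V_DD·R_2/(R_1+R_2) = 14×150/370 = 5.68 V. With the source grounded, V_GS = V_G = 5.68 V.
Assume saturation: I_D = (k_n/2)(V_GS − V_t)² = (1.1/2)×(5.68 − 1.1)² = 0.55×4.58² = 11.5 mA.
V_DS = V_DD − I_D·R_D = 14 − 11.5×0.68 = 6.17 V.
Saturation requires V_DS ≥ V_GS − V_t = 4.58 V; 6.17 ≥ 4.58 ✓.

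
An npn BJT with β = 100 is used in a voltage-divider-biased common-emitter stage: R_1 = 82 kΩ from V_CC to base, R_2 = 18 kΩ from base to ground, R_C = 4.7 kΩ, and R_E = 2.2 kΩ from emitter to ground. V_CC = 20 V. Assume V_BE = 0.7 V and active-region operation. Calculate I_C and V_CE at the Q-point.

Thevenize the base divider: V_Th = V_CC·R_2/(R_1+R_2) = 20×18/100 = 3.6 V, R_Th = R_1‖R_2 = 14.8 kΩ.
Base-emitter loop: V_Th = I_B·R_Th + V_BE + (β+1)I_B·R_E, so I_B = (3.6 − 0.7) / (14.8 + 101×2.2) = 0.0122 mA.
I_C = β·I_B = 100×0.0122 = 1.22 mA, and I_E = (β+1)I_B = 1.24 mA.
V_CE = V_CC − I_C·R_C − I_E·R_E = 20 − 1.22×4.7 − 1.24×2.2 = 11.5 V.
V_CE = 11.5 V > 0.2 V confirms active-region operation.

I_C ≈ 1.2 mA, V_CE ≈ 12 V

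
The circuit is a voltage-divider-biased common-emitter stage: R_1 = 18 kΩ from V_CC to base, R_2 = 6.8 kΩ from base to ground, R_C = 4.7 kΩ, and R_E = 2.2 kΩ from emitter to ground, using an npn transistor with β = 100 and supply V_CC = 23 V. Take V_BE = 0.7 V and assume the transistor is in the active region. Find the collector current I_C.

I_C ≈ 2.5 mA

Thevenize the base divider: V_Th = V_CC·R_2/(R_1+R_2) = 23×6.8/24.8 = 6.31 V, R_Th = R_1‖R_2 = 4.94 kΩ.
Base-emitter loop: V_Th = I_B·R_Th + V_BE + (β+1)I_B·R_E, so I_B = (6.31 − 0.7) / (4.94 + 101×2.2) = 0.0247 mA.
I_C = β·I_B = 100×0.0247 = 2.47 mA, and I_E = (β+1)I_B = 2.49 mA.
V_CE = V_CC − I_C·R_C − I_E·R_E = 23 − 2.47×4.7 − 2.49×2.2 = 5.91 V.
V_CE = 5.91 V > 0.2 V confirms active-region operation.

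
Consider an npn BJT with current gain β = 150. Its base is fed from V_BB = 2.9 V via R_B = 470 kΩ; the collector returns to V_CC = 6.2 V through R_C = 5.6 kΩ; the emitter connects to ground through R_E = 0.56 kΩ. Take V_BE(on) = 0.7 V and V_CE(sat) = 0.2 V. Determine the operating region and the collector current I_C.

active; I_C ≈ 0.6 mA

Assume active. Base-emitter loop: I_B = (V_BB − V_BE)/(R_B + (β+1)R_E) = (2.9 − 0.7)/(470 + 151×0.56) = 0.00397 mA.
I_C = β·I_B = 150×0.00397 = 0.595 mA.
V_CE = V_CC − I_C·R_C − I_E·R_E = 6.2 − 0.595×5.6 − 0.599×0.56 = 2.53 V > V_CE(sat), so the active-region assumption holds.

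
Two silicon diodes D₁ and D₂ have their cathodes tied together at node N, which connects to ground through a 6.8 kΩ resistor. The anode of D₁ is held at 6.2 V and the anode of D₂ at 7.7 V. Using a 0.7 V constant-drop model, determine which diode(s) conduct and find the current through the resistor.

Assume both conduct. Then node N would need to be at both 6.2−0.7 = 5.5 V and 7.7−0.7 = 7 V, which is impossible.
Assume only D₂ conducts: V_N = 7.7 − 0.7 = 7 V, so I_R = 7/6.8 = 1.03 mA.
Check D₁: its anode-to-cathode voltage is 6.2 − 7 = -0.8 V < 0.7 V, so it is off. The assumption is consistent.

Only D₂ conducts; I_R ≈ 1 mA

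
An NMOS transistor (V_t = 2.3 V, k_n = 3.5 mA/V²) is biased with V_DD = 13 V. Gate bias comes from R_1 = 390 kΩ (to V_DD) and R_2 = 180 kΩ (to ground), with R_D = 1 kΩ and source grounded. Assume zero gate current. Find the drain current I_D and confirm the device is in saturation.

V_G = V_DD·R_2/(R_1+R_2) = 13×180/570 = 4.11 V. With the source grounded, V_GS = V_G = 4.11 V.
Assume saturation: I_D = (k_n/2)(V_GS − V_t)² = (3.5/2)×(4.11 − 2.3)² = 1.75×1.81² = 5.7 mA.
V_DS = V_DD − I_D·R_D = 13 − 5.7×1 = 7.3 V.
Saturation requires V_DS ≥ V_GS − V_t = 1.81 V; 7.3 ≥ 1.81 ✓.

I_D ≈ 5.7 mA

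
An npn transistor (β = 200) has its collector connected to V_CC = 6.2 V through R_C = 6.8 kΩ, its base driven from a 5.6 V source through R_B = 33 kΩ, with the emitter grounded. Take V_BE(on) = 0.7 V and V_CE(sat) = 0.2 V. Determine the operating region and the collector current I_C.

saturation; I_C ≈ 0.88 mA

Assume active: I_B = (5.6 − 0.7)/33 = 0.148 mA, giving I_C = β·I_B = 29.7 mA.
But then V_CE = 6.2 − 29.7×6.8 = -196 V < V_CE(sat) = 0.2 V — impossible in the active region.
So the transistor is saturated. With V_CE = 0.2 V, I_C = (V_CC − 0.2)/R_C = 6/6.8 = 0.882 mA.
Check: β·I_B = 29.7 mA > I_C = 0.882 mA, confirming saturation.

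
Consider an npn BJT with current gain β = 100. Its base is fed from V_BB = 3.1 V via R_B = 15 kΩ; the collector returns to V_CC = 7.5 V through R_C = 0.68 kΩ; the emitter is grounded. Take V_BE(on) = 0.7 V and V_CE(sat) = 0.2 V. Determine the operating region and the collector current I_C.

Assume active: I_B = (3.1 − 0.7)/15 = 0.16 mA, giving I_C = β·I_B = 16 mA.
But then V_CE = 7.5 − 16×0.68 = -3.38 V < V_CE(sat) = 0.2 V — impossible in the active region.
So the transistor is saturated. With V_CE = 0.2 V, I_C = (V_CC − 0.2)/R_C = 7.3/0.68 = 10.7 mA.
Check: β·I_B = 16 mA > I_C = 10.7 mA, confirming saturation.

saturation; I_C ≈ 11 mA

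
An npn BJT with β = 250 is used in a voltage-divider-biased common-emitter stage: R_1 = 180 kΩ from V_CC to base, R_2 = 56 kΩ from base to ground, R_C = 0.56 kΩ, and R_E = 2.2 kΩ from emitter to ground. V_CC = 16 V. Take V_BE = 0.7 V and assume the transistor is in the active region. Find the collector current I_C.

I_C ≈ 1.3 mA

Thevenize the base divider: V_Th = V_CC·R_2/(R_1+R_2) = 16×56/236 = 3.8 V, R_Th = R_1‖R_2 = 42.7 kΩ.
Base-emitter loop: V_Th = I_B·R_Th + V_BE + (β+1)I_B·R_E, so I_B = (3.8 − 0.7) / (42.7 + 251×2.2) = 0.00521 mA.
I_C = β·I_B = 250×0.00521 = 1.3 mA, and I_E = (β+1)I_B = 1.31 mA.
V_CE = V_CC − I_C·R_C − I_E·R_E = 16 − 1.3×0.56 − 1.31×2.2 = 12.4 V.
V_CE = 12.4 V > 0.2 V confirms active-region operation.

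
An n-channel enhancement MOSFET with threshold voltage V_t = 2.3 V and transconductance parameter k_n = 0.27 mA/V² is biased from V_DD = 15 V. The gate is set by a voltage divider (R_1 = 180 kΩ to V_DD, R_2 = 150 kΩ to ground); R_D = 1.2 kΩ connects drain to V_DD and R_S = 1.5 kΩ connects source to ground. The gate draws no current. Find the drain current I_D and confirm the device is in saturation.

V_G = V_DD·R_2/(R_1+R_2) = 15×150/330 = 6.82 V.
Assume saturation: I_D = (k_n/2)(V_GS − V_t)² with V_GS = V_G − I_D·R_S = 6.82 − 1.5·I_D.
Substituting gives 0.304·I_D² − 2.83·I_D + 2.76 = 0, with roots I_D = 1.1 or 8.21 mA.
The root I_D = 8.21 mA gives V_GS = -5.5 V ≤ V_t, so take I_D = 1.1 mA.
Then V_GS = 5.16 V and V_DS = V_DD − I_D(R_D+R_S) = 15 − 1.1×2.7 = 12 V.
Saturation requires V_DS ≥ V_GS − V_t = 2.86 V; 12 ≥ 2.86 ✓.

I_D ≈ 1.1 mA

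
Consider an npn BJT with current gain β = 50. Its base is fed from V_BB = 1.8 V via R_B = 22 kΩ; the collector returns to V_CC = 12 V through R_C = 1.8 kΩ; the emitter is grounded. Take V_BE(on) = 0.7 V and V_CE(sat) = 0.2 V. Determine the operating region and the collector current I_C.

Assume active. Base-emitter loop: I_B = (V_BB − V_BE)/R_B = (1.8 − 0.7)/22 = 0.05 mA.
I_C = β·I_B = 50×0.05 = 2.5 mA.
V_CE = V_CC − I_C·R_C = 12 − 2.5×1.8 = 7.5 V > V_CE(sat), so the active-region assumption holds.

active; I_C ≈ 2.5 mA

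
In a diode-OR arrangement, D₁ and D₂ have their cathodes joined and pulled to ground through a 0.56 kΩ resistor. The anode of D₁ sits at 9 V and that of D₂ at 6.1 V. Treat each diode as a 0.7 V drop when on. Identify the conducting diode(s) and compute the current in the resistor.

Assume both conduct. Then node N would need to be at both 9−0.7 = 8.3 V and 6.1−0.7 = 5.4 V, which is impossible.
Assume only D₁ conducts: V_N = 9 − 0.7 = 8.3 V, so I_R = 8.3/0.56 = 14.8 mA.
Check D₂: its anode-to-cathode voltage is 6.1 − 8.3 = -2.2 V < 0.7 V, so it is off. The assumption is consistent.

Only D₁ conducts; I_R ≈ 15 mA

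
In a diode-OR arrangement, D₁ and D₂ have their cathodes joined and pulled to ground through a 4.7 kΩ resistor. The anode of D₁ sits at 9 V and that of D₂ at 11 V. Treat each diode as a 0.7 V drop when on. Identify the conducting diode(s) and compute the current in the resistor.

Assume both conduct. Then node N would need to be at both 9−0.7 = 8.3 V and 11−0.7 = 10.3 V, which is impossible.
Assume only D₂ conducts: V_N = 11 − 0.7 = 10.3 V, so I_R = 10.3/4.7 = 2.19 mA.
Check D₁: its anode-to-cathode voltage is 9 − 10.3 = -1.3 V < 0.7 V, so it is off. The assumption is consistent.

Only D₂ conducts; I_R ≈ 2.2 mA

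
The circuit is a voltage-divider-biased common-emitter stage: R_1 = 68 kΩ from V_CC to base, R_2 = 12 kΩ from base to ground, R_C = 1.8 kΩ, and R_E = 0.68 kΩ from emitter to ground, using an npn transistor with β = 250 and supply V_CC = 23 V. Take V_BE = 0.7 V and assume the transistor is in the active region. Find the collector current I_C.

Thevenize the base divider: V_Th = V_CC·R_2/(R_1+R_2) = 23×12/80 = 3.45 V, R_Th = R_1‖R_2 = 10.2 kΩ.
Base-emitter loop: V_Th = I_B·R_Th + V_BE + (β+1)I_B·R_E, so I_B = (3.45 − 0.7) / (10.2 + 251×0.68) = 0.0152 mA.
I_C = β·I_B = 250×0.0152 = 3.8 mA, and I_E = (β+1)I_B = 3.82 mA.
V_CE = V_CC − I_C·R_C − I_E·R_E = 23 − 3.8×1.8 − 3.82×0.68 = 13.6 V.
V_CE = 13.6 V > 0.2 V confirms active-region operation.

I_C ≈ 3.8 mA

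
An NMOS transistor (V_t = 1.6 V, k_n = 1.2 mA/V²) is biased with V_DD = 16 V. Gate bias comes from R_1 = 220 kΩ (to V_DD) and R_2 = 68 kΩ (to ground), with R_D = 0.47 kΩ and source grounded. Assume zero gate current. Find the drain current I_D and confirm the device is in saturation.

I_D ≈ 2.8 mA

V_G = V_DD·R_2/(R_1+R_2) = 16×68/288 = 3.78 V. With the source grounded, V_GS = V_G = 3.78 V.
Assume saturation: I_D = (k_n/2)(V_GS − V_t)² = (1.2/2)×(3.78 − 1.6)² = 0.6×2.18² = 2.85 mA.
V_DS = V_DD − I_D·R_D = 16 − 2.85×0.47 = 14.7 V.
Saturation requires V_DS ≥ V_GS − V_t = 2.18 V; 14.7 ≥ 2.18 ✓.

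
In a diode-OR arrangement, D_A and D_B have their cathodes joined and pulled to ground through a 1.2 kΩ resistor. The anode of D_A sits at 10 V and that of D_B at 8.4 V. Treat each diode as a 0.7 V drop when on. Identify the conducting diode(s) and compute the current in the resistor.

Assume both conduct. Then node N would need to be at both 10−0.7 = 9.3 V and 8.4−0.7 = 7.7 V, which is impossible.
Assume only D_A conducts: V_N = 10 − 0.7 = 9.3 V, so I_R = 9.3/1.2 = 7.75 mA.
Check D_B: its anode-to-cathode voltage is 8.4 − 9.3 = -0.9 V < 0.7 V, so it is off. The assumption is consistent.

Only D_A conducts; I_R ≈ 7.8 mA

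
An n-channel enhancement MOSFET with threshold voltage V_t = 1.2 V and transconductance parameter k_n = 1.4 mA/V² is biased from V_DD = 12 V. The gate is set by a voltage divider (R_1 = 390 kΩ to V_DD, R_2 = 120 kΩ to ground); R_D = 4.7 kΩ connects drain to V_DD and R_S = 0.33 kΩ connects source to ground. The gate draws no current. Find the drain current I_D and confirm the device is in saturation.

I_D ≈ 1.1 mA

V_G = V_DD·R_2/(R_1+R_2) = 12×120/510 = 2.82 V.
Assume saturation: I_D = (k_n/2)(V_GS − V_t)² with V_GS = V_G − I_D·R_S = 2.82 − 0.33·I_D.
Substituting gives 0.0762·I_D² − 1.75·I_D + 1.85 = 0, with roots I_D = 1.11 or 21.9 mA.
The root I_D = 21.9 mA gives V_GS = -4.39 V ≤ V_t, so take I_D = 1.11 mA.
Then V_GS = 2.46 V and V_DS = V_DD − I_D(R_D+R_S) = 12 − 1.11×5.03 = 6.43 V.
Saturation requires V_DS ≥ V_GS − V_t = 1.26 V; 6.43 ≥ 1.26 ✓.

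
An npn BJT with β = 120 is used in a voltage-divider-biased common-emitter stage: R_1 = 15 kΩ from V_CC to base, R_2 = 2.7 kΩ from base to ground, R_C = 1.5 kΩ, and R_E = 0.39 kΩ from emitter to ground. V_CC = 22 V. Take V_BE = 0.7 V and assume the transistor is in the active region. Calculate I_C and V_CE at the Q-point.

Thevenize the base divider: V_Th = V_CC·R_2/(R_1+R_2) = 22×2.7/17.7 = 3.36 V, R_Th = R_1‖R_2 = 2.29 kΩ.
Base-emitter loop: V_Th = I_B·R_Th + V_BE + (β+1)I_B·R_E, so I_B = (3.36 − 0.7) / (2.29 + 121×0.39) = 0.0537 mA.
I_C = β·I_B = 120×0.0537 = 6.44 mA, and I_E = (β+1)I_B = 6.5 mA.
V_CE = V_CC − I_C·R_C − I_E·R_E = 22 − 6.44×1.5 − 6.5×0.39 = 9.8 V.
V_CE = 9.8 V > 0.2 V confirms active-region operation.

I_C ≈ 6.4 mA, V_CE ≈ 9.8 V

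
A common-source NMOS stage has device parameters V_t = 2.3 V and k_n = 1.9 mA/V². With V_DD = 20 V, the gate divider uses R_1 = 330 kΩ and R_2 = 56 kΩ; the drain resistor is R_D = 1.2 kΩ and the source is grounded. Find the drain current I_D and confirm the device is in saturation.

I_D ≈ 0.34 mA

V_G = V_DD·R_2/(R_1+R_2) = 20×56/386 = 2.9 V. With the source grounded, V_GS = V_G = 2.9 V.
Assume saturation: I_D = (k_n/2)(V_GS − V_t)² = (1.9/2)×(2.9 − 2.3)² = 0.95×0.602² = 0.344 mA.
V_DS = V_DD − I_D·R_D = 20 − 0.344×1.2 = 19.6 V.
Saturation requires V_DS ≥ V_GS − V_t = 0.602 V; 19.6 ≥ 0.602 ✓.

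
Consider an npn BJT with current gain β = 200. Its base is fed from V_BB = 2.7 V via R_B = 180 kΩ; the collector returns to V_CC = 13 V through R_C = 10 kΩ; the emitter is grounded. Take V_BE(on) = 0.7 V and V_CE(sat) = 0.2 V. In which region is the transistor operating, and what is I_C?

saturation; I_C ≈ 1.3 mA

Assume active: I_B = (2.7 − 0.7)/180 = 0.0111 mA, giving I_C = β·I_B = 2.22 mA.
But then V_CE = 13 − 2.22×10 = -9.22 V < V_CE(sat) = 0.2 V — impossible in the active region.
So the transistor is saturated. With V_CE = 0.2 V, I_C = (V_CC − 0.2)/R_C = 12.8/10 = 1.28 mA.
Check: β·I_B = 2.22 mA > I_C = 1.28 mA, confirming saturation.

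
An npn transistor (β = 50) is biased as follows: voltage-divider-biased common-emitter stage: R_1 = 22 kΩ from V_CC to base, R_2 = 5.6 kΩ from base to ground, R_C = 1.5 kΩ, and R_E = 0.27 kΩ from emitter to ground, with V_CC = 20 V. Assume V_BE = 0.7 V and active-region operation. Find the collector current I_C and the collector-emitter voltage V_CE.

Thevenize the base divider: V_Th = V_CC·R_2/(R_1+R_2) = 20×5.6/27.6 = 4.06 V, R_Th = R_1‖R_2 = 4.46 kΩ.
Base-emitter loop: V_Th = I_B·R_Th + V_BE + (β+1)I_B·R_E, so I_B = (4.06 − 0.7) / (4.46 + 51×0.27) = 0.184 mA.
I_C = β·I_B = 50×0.184 = 9.21 mA, and I_E = (β+1)I_B = 9.39 mA.
V_CE = V_CC − I_C·R_C − I_E·R_E = 20 − 9.21×1.5 − 9.39×0.27 = 3.65 V.
V_CE = 3.65 V > 0.2 V confirms active-region operation.

I_C ≈ 9.2 mA, V_CE ≈ 3.7 V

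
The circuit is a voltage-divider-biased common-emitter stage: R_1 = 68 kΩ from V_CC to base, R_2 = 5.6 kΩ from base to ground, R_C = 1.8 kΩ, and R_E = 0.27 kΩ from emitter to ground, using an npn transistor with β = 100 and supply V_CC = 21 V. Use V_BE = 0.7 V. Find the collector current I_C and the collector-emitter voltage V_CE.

I_C ≈ 2.8 mA, V_CE ≈ 15 V

Thevenize the base divider: V_Th = V_CC·R_2/(R_1+R_2) = 21×5.6/73.6 = 1.6 V, R_Th = R_1‖R_2 = 5.17 kΩ.
Base-emitter loop: V_Th = I_B·R_Th + V_BE + (β+1)I_B·R_E, so I_B = (1.6 − 0.7) / (5.17 + 101×0.27) = 0.0277 mA.
I_C = β·I_B = 100×0.0277 = 2.77 mA, and I_E = (β+1)I_B = 2.79 mA.
V_CE = V_CC − I_C·R_C − I_E·R_E = 21 − 2.77×1.8 − 2.79×0.27 = 15.3 V.
V_CE = 15.3 V > 0.2 V confirms active-region operation.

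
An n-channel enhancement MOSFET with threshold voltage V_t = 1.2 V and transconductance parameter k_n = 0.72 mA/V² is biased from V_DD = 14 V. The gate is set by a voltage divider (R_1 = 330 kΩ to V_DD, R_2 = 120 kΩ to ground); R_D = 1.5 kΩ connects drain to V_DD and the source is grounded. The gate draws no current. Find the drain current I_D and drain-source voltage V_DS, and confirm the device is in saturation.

V_G = V_DD·R_2/(R_1+R_2) = 14×120/450 = 3.73 V. With the source grounded, V_GS = V_G = 3.73 V.
Assume saturation: I_D = (k_n/2)(V_GS − V_t)² = (0.72/2)×(3.73 − 1.2)² = 0.36×2.53² = 2.31 mA.
V_DS = V_DD − I_D·R_D = 14 − 2.31×1.5 = 10.5 V.
Saturation requires V_DS ≥ V_GS − V_t = 2.53 V; 10.5 ≥ 2.53 ✓.

I_D ≈ 2.3 mA, V_DS ≈ 11 V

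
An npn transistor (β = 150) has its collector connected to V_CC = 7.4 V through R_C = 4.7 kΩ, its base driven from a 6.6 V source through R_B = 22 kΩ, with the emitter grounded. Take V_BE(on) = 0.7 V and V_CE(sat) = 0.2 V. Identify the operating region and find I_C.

saturation; I_C ≈ 1.5 mA

Assume active: I_B = (6.6 − 0.7)/22 = 0.268 mA, giving I_C = β·I_B = 40.2 mA.
But then V_CE = 7.4 − 40.2×4.7 = -182 V < V_CE(sat) = 0.2 V — impossible in the active region.
So the transistor is saturated. With V_CE = 0.2 V, I_C = (V_CC − 0.2)/R_C = 7.2/4.7 = 1.53 mA.
Check: β·I_B = 40.2 mA > I_C = 1.53 mA, confirming saturation.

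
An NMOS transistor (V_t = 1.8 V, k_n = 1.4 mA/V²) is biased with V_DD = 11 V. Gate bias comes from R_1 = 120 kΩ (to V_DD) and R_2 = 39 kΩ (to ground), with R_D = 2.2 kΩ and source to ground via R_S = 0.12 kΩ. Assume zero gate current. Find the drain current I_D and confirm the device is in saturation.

V_G = V_DD·R_2/(R_1+R_2) = 11×39/159 = 2.7 V.
Assume saturation: I_D = (k_n/2)(V_GS − V_t)² with V_GS = V_G − I_D·R_S = 2.7 − 0.12·I_D.
Substituting gives 0.0101·I_D² − 1.15·I_D + 0.565 = 0, with roots I_D = 0.493 or 114 mA.
The root I_D = 114 mA gives V_GS = -10.9 V ≤ V_t, so take I_D = 0.493 mA.
Then V_GS = 2.64 V and V_DS = V_DD − I_D(R_D+R_S) = 11 − 0.493×2.32 = 9.86 V.
Saturation requires V_DS ≥ V_GS − V_t = 0.839 V; 9.86 ≥ 0.839 ✓.

I_D ≈ 0.49 mA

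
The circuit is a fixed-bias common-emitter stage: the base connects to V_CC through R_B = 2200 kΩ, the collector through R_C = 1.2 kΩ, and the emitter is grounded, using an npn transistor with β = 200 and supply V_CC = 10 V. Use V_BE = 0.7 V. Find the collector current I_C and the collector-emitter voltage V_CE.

I_C ≈ 0.85 mA, V_CE ≈ 9 V

Base loop: V_CC = I_B·R_B + V_BE, so I_B = (10 − 0.7)/2200 kΩ = 0.00423 mA.
In the active region I_C = β·I_B = 200 × 0.00423 = 0.845 mA.
Collector loop: V_CE = V_CC − I_C·R_C = 10 − 0.845×1.2 = 8.99 V.
Since V_CE = 8.99 V > V_CE(sat) ≈ 0.2 V, the transistor is in the active region as assumed.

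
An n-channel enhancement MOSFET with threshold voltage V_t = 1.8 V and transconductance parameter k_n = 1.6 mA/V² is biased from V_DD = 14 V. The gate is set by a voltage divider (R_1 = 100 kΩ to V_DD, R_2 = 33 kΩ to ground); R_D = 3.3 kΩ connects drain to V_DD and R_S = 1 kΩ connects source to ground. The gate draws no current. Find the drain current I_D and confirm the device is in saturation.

I_D ≈ 0.72 mA

V_G = V_DD·R_2/(R_1+R_2) = 14×33/133 = 3.47 V.
Assume saturation: I_D = (k_n/2)(V_GS − V_t)² with V_GS = V_G − I_D·R_S = 3.47 − 1·I_D.
Substituting gives 0.8·I_D² − 3.68·I_D + 2.24 = 0, with roots I_D = 0.723 or 3.87 mA.
The root I_D = 3.87 mA gives V_GS = -0.401 V ≤ V_t, so take I_D = 0.723 mA.
Then V_GS = 2.75 V and V_DS = V_DD − I_D(R_D+R_S) = 14 − 0.723×4.3 = 10.9 V.
Saturation requires V_DS ≥ V_GS − V_t = 0.951 V; 10.9 ≥ 0.951 ✓.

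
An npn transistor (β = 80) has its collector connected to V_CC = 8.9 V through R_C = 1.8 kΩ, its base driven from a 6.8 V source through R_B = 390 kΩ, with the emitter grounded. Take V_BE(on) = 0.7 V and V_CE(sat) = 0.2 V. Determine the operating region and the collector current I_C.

Assume active. Base-emitter loop: I_B = (V_BB − V_BE)/R_B = (6.8 − 0.7)/390 = 0.0156 mA.
I_C = β·I_B = 80×0.0156 = 1.25 mA.
V_CE = V_CC − I_C·R_C = 8.9 − 1.25×1.8 = 6.65 V > V_CE(sat), so the active-region assumption holds.

active; I_C ≈ 1.3 mA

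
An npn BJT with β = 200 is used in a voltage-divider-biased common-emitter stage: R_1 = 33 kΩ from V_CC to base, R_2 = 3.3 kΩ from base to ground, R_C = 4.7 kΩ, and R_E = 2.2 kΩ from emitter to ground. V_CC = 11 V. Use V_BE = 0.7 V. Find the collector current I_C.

I_C ≈ 0.13 mA

Thevenize the base divider: V_Th = V_CC·R_2/(R_1+R_2) = 11×3.3/36.3 = 1 V, R_Th = R_1‖R_2 = 3 kΩ.
Base-emitter loop: V_Th = I_B·R_Th + V_BE + (β+1)I_B·R_E, so I_B = (1 − 0.7) / (3 + 201×2.2) = 0.000674 mA.
I_C = β·I_B = 200×0.000674 = 0.135 mA, and I_E = (β+1)I_B = 0.135 mA.
V_CE = V_CC − I_C·R_C − I_E·R_E = 11 − 0.135×4.7 − 0.135×2.2 = 10.1 V.
V_CE = 10.1 V > 0.2 V confirms active-region operation.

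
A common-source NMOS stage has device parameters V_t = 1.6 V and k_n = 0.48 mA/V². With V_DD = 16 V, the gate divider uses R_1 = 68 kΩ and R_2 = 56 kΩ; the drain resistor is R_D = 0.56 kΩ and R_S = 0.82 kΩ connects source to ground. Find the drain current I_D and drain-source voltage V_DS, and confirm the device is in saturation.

V_G = V_DD·R_2/(R_1+R_2) = 16×56/124 = 7.23 V.
Assume saturation: I_D = (k_n/2)(V_GS − V_t)² with V_GS = V_G − I_D·R_S = 7.23 − 0.82·I_D.
Substituting gives 0.161·I_D² − 3.21·I_D + 7.6 = 0, with roots I_D = 2.74 or 17.2 mA.
The root I_D = 17.2 mA gives V_GS = -6.86 V ≤ V_t, so take I_D = 2.74 mA.
Then V_GS = 4.98 V and V_DS = V_DD − I_D(R_D+R_S) = 16 − 2.74×1.38 = 12.2 V.
Saturation requires V_DS ≥ V_GS − V_t = 3.38 V; 12.2 ≥ 3.38 ✓.

I_D ≈ 2.7 mA, V_DS ≈ 12 V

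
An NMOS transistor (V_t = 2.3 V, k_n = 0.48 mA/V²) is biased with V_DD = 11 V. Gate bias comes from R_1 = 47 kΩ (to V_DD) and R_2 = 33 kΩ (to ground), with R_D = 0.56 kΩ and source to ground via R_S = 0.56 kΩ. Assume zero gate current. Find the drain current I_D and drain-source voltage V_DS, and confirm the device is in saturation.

I_D ≈ 0.78 mA, V_DS ≈ 10 V

V_G = V_DD·R_2/(R_1+R_2) = 11×33/80 = 4.54 V.
Assume saturation: I_D = (k_n/2)(V_GS − V_t)² with V_GS = V_G − I_D·R_S = 4.54 − 0.56·I_D.
Substituting gives 0.0753·I_D² − 1.6·I_D + 1.2 = 0, with roots I_D = 0.779 or 20.5 mA.
The root I_D = 20.5 mA gives V_GS = -6.94 V ≤ V_t, so take I_D = 0.779 mA.
Then V_GS = 4.1 V and V_DS = V_DD − I_D(R_D+R_S) = 11 − 0.779×1.12 = 10.1 V.
Saturation requires V_DS ≥ V_GS − V_t = 1.8 V; 10.1 ≥ 1.8 ✓.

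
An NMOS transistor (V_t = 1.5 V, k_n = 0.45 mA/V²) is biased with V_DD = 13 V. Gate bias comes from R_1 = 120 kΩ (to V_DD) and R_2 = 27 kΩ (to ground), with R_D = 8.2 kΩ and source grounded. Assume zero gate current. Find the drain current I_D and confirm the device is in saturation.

V_G = V_DD·R_2/(R_1+R_2) = 13×27/147 = 2.39 V. With the source grounded, V_GS = V_G = 2.39 V.
Assume saturation: I_D = (k_n/2)(V_GS − V_t)² = (0.45/2)×(2.39 − 1.5)² = 0.225×0.888² = 0.177 mA.
V_DS = V_DD − I_D·R_D = 13 − 0.177×8.2 = 11.5 V.
Saturation requires V_DS ≥ V_GS − V_t = 0.888 V; 11.5 ≥ 0.888 ✓.

I_D ≈ 0.18 mA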